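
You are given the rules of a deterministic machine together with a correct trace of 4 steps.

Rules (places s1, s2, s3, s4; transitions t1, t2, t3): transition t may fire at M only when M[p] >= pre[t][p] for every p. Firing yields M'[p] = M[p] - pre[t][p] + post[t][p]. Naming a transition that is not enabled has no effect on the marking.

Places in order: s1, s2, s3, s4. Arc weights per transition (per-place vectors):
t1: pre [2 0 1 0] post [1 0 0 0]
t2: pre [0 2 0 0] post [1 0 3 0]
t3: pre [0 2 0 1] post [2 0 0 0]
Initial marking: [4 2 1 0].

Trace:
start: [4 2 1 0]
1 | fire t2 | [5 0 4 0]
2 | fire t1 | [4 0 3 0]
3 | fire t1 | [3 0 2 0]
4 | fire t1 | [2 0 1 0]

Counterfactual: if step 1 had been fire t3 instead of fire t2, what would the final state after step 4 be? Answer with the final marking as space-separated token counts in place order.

3 2 0 0

(re-executing from step 1 with the substitution; state before step 1: [4 2 1 0])
1 | fire t3 | [4 2 1 0]
2 | fire t1 | [3 2 0 0]
3 | fire t1 | [3 2 0 0]
4 | fire t1 | [3 2 0 0]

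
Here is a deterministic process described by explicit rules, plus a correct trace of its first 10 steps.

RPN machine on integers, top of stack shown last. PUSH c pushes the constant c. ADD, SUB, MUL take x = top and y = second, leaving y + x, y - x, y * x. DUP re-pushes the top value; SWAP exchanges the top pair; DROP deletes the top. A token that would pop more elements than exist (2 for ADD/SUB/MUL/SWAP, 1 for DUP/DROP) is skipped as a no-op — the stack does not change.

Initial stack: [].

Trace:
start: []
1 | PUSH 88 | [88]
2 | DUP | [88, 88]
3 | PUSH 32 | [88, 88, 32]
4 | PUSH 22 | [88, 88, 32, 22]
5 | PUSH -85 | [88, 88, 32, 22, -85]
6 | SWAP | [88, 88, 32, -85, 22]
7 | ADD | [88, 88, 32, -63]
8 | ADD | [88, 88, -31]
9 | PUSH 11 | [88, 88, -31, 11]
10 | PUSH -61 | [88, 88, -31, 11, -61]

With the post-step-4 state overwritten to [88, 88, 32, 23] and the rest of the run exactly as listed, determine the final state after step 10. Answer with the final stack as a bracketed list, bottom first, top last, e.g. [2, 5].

state after step 4 := [88, 88, 32, 23]
5 | PUSH -85 | [88, 88, 32, 23, -85]
6 | SWAP | [88, 88, 32, -85, 23]
7 | ADD | [88, 88, 32, -62]
8 | ADD | [88, 88, -30]
9 | PUSH 11 | [88, 88, -30, 11]
10 | PUSH -61 | [88, 88, -30, 11, -61]

[88, 88, -30, 11, -61]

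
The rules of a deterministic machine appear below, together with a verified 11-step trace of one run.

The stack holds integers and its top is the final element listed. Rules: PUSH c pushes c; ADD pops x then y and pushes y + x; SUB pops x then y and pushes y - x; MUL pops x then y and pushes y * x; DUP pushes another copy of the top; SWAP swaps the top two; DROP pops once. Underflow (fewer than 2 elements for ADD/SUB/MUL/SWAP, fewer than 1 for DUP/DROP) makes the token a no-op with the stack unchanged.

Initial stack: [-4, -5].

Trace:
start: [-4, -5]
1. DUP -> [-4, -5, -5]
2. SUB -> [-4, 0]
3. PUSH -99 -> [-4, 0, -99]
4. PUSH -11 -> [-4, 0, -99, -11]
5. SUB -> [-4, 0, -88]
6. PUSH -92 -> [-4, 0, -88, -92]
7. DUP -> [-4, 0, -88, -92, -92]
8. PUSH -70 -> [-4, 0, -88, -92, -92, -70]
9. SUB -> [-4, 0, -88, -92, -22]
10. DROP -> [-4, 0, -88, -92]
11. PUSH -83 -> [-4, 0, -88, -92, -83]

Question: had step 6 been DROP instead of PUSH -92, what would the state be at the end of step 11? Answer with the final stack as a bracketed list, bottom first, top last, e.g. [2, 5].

(re-executing from step 6 with the substitution; state before step 6: [-4, 0, -88])
6. DROP -> [-4, 0]
7. DUP -> [-4, 0, 0]
8. PUSH -70 -> [-4, 0, 0, -70]
9. SUB -> [-4, 0, 70]
10. DROP -> [-4, 0]
11. PUSH -83 -> [-4, 0, -83]

[-4, 0, -83]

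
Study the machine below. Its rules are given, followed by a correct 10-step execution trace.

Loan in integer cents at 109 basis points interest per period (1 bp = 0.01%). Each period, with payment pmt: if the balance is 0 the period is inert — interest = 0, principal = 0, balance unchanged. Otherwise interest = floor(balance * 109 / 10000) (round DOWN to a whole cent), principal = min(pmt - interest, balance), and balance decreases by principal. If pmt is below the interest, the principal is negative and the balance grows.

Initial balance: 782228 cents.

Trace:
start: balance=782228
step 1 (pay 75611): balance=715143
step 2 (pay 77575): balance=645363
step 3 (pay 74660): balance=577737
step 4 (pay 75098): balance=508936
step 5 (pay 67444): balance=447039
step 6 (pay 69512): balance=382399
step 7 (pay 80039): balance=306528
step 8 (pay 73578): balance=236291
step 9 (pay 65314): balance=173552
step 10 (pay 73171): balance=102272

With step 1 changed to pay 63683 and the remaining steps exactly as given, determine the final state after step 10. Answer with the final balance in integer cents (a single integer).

115421

(re-executing from step 1 with the substitution; state before step 1: balance=782228)
step 1 (pay 63683): balance=727071
step 2 (pay 77575): balance=657421
step 3 (pay 74660): balance=589926
step 4 (pay 75098): balance=521258
step 5 (pay 67444): balance=459495
step 6 (pay 69512): balance=394991
step 7 (pay 80039): balance=319257
step 8 (pay 73578): balance=249158
step 9 (pay 65314): balance=186559
step 10 (pay 73171): balance=115421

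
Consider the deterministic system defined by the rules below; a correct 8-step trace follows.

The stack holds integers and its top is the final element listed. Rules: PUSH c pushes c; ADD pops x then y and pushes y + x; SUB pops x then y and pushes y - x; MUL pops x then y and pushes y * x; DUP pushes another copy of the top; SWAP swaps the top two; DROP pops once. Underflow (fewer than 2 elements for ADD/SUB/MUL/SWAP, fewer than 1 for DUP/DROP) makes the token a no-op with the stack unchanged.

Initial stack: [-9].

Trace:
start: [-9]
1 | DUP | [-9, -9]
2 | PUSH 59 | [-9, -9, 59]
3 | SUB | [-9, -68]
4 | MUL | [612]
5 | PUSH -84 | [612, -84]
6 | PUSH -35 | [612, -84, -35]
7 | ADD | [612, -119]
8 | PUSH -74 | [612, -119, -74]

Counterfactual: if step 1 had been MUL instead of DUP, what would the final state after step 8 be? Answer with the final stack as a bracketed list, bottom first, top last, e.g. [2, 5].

(re-executing from step 1 with the substitution; state before step 1: [-9])
1 | MUL | [-9]
2 | PUSH 59 | [-9, 59]
3 | SUB | [-68]
4 | MUL | [-68]
5 | PUSH -84 | [-68, -84]
6 | PUSH -35 | [-68, -84, -35]
7 | ADD | [-68, -119]
8 | PUSH -74 | [-68, -119, -74]

[-68, -119, -74]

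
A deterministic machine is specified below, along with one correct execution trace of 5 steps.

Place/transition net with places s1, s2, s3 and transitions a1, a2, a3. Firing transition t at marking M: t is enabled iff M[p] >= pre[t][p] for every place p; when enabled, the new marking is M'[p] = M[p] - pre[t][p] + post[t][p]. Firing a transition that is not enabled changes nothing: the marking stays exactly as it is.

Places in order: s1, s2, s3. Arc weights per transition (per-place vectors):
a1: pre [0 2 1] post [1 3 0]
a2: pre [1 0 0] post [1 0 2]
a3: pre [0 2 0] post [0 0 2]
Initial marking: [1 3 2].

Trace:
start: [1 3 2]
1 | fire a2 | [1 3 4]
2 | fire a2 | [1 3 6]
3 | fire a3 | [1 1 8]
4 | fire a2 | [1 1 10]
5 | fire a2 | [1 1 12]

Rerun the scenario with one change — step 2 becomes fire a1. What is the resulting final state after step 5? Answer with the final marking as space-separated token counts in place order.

2 2 9

(re-executing from step 2 with the substitution; state before step 2: [1 3 4])
2 | fire a1 | [2 4 3]
3 | fire a3 | [2 2 5]
4 | fire a2 | [2 2 7]
5 | fire a2 | [2 2 9]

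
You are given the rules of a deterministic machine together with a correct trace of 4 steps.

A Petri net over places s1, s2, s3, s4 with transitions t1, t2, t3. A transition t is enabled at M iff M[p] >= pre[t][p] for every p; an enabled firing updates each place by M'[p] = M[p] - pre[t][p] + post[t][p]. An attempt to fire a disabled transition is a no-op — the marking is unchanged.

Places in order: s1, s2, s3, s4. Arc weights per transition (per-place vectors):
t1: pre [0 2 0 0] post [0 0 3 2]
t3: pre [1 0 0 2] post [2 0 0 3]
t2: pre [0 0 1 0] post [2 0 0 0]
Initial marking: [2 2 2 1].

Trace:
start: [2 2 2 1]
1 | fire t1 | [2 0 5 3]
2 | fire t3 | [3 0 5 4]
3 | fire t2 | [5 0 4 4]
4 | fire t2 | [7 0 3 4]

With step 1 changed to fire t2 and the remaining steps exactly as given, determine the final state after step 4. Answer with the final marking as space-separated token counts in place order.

6 2 0 1

(re-executing from step 1 with the substitution; state before step 1: [2 2 2 1])
1 | fire t2 | [4 2 1 1]
2 | fire t3 | [4 2 1 1]
3 | fire t2 | [6 2 0 1]
4 | fire t2 | [6 2 0 1]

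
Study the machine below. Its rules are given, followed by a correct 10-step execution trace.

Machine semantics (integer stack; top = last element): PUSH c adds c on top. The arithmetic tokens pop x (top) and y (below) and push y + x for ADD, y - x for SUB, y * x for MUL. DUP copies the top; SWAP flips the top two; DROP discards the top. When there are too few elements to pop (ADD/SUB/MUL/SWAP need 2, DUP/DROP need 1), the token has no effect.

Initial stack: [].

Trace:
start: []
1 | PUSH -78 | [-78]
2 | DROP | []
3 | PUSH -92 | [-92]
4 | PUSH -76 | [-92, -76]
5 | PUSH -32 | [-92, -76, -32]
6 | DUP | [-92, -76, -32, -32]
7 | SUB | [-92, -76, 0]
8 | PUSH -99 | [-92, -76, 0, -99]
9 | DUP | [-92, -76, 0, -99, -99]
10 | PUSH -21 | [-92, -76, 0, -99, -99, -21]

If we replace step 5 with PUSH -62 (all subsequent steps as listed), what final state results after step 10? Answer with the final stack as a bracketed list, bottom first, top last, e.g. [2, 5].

[-92, -76, 0, -99, -99, -21]

(re-executing from step 5 with the substitution; state before step 5: [-92, -76])
5 | PUSH -62 | [-92, -76, -62]
6 | DUP | [-92, -76, -62, -62]
7 | SUB | [-92, -76, 0]
8 | PUSH -99 | [-92, -76, 0, -99]
9 | DUP | [-92, -76, 0, -99, -99]
10 | PUSH -21 | [-92, -76, 0, -99, -99, -21]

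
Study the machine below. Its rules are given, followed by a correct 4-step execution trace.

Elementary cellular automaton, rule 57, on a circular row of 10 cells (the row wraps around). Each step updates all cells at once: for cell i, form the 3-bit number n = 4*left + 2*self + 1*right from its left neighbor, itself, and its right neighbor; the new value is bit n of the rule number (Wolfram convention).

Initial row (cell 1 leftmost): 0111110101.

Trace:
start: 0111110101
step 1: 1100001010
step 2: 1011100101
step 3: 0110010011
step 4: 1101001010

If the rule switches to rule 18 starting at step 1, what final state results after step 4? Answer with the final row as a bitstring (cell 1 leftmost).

(re-executing steps 1..4 under rule 18; state before step 1: 0111110101)
step 1: 0000000000
step 2: 0000000000
step 3: 0000000000
step 4: 0000000000

0000000000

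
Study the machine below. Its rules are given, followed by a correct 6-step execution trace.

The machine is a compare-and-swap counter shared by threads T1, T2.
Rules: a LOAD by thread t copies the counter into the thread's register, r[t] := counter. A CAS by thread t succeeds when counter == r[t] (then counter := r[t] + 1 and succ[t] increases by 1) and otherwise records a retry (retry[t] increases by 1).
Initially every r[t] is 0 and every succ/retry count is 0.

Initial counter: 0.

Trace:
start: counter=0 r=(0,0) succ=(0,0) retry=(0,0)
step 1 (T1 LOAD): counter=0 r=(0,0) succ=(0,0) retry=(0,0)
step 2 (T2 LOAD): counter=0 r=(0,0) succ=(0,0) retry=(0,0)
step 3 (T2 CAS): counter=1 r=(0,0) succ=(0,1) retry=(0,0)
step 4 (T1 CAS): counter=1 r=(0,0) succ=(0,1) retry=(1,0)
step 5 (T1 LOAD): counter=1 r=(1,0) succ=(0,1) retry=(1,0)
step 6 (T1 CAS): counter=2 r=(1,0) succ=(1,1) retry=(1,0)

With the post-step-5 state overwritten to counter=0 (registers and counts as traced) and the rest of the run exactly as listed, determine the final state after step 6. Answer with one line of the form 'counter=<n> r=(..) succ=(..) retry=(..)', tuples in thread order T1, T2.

state after step 5 := counter=0 r=(1,0) succ=(0,1) retry=(1,0)
step 6 (T1 CAS): counter=0 r=(1,0) succ=(0,1) retry=(2,0)

counter=0 r=(1,0) succ=(0,1) retry=(2,0)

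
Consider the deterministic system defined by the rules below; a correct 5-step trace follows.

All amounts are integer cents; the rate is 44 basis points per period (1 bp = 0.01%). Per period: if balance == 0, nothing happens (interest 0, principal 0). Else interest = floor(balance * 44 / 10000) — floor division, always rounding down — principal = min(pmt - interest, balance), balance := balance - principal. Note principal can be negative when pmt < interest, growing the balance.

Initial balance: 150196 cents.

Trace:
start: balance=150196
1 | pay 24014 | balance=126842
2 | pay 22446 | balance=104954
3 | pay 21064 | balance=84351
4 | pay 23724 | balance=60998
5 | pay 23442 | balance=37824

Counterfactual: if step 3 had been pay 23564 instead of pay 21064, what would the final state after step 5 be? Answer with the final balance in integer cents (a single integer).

35302

(re-executing from step 3 with the substitution; state before step 3: balance=104954)
3 | pay 23564 | balance=81851
4 | pay 23724 | balance=58487
5 | pay 23442 | balance=35302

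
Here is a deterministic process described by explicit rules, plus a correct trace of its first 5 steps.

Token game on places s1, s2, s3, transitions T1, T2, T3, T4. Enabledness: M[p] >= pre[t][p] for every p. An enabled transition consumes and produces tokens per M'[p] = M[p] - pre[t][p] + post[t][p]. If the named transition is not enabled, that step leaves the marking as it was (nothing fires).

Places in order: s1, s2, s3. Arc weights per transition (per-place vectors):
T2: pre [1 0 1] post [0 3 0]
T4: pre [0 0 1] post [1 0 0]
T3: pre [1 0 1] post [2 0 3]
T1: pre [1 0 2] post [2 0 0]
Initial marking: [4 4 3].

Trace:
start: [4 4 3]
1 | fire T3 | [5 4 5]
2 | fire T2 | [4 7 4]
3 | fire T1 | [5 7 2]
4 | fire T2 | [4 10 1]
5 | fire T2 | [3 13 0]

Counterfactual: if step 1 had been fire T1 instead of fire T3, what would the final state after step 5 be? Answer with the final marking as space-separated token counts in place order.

(re-executing from step 1 with the substitution; state before step 1: [4 4 3])
1 | fire T1 | [5 4 1]
2 | fire T2 | [4 7 0]
3 | fire T1 | [4 7 0]
4 | fire T2 | [4 7 0]
5 | fire T2 | [4 7 0]

4 7 0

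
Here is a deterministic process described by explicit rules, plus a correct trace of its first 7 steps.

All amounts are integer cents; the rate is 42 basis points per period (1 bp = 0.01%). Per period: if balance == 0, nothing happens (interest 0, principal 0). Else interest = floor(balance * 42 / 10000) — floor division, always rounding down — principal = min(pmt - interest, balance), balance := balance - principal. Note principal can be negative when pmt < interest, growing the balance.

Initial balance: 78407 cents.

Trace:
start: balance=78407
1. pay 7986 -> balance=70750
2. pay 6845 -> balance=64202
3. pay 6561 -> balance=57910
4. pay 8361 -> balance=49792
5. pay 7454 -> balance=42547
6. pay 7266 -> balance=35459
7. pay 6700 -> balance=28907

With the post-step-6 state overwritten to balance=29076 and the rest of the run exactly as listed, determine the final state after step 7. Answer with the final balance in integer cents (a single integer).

state after step 6 := balance=29076
7. pay 6700 -> balance=22498

22498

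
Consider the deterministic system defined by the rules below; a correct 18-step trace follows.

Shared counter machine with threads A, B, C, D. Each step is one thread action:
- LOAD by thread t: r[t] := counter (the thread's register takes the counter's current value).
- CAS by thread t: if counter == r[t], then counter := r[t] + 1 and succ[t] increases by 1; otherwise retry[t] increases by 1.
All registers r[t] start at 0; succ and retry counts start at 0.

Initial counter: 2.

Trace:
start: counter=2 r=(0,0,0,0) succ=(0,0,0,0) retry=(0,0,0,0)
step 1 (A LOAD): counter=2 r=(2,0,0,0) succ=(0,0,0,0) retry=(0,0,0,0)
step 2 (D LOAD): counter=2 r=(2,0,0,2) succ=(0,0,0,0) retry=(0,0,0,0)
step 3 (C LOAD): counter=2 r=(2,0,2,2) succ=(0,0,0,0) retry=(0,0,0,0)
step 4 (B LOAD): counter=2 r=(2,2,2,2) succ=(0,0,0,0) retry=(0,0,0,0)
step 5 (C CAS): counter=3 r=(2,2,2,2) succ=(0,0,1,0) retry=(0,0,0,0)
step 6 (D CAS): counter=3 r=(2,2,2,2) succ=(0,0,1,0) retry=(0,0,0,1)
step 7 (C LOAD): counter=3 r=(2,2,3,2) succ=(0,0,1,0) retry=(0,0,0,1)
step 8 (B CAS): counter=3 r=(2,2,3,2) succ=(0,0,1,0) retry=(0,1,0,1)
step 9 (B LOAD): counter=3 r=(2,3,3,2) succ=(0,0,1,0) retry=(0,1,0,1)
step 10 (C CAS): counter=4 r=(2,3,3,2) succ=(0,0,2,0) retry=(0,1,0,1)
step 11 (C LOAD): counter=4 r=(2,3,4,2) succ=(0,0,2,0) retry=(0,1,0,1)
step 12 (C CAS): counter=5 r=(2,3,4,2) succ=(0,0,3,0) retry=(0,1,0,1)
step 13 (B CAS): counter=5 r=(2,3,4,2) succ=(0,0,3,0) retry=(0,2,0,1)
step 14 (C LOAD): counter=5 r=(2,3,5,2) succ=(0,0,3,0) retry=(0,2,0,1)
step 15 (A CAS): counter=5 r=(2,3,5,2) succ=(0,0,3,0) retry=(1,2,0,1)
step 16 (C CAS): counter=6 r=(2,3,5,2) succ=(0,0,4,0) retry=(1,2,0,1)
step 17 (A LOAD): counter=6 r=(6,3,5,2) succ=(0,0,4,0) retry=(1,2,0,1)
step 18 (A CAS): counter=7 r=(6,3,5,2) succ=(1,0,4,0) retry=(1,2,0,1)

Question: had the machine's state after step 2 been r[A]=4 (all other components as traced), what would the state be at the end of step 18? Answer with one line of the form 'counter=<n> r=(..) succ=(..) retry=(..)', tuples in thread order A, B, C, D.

counter=7 r=(6,3,5,2) succ=(1,0,4,0) retry=(1,2,0,1)

state after step 2 := counter=2 r=(4,0,0,2) succ=(0,0,0,0) retry=(0,0,0,0)
step 3 (C LOAD): counter=2 r=(4,0,2,2) succ=(0,0,0,0) retry=(0,0,0,0)
step 4 (B LOAD): counter=2 r=(4,2,2,2) succ=(0,0,0,0) retry=(0,0,0,0)
step 5 (C CAS): counter=3 r=(4,2,2,2) succ=(0,0,1,0) retry=(0,0,0,0)
step 6 (D CAS): counter=3 r=(4,2,2,2) succ=(0,0,1,0) retry=(0,0,0,1)
step 7 (C LOAD): counter=3 r=(4,2,3,2) succ=(0,0,1,0) retry=(0,0,0,1)
step 8 (B CAS): counter=3 r=(4,2,3,2) succ=(0,0,1,0) retry=(0,1,0,1)
step 9 (B LOAD): counter=3 r=(4,3,3,2) succ=(0,0,1,0) retry=(0,1,0,1)
step 10 (C CAS): counter=4 r=(4,3,3,2) succ=(0,0,2,0) retry=(0,1,0,1)
step 11 (C LOAD): counter=4 r=(4,3,4,2) succ=(0,0,2,0) retry=(0,1,0,1)
step 12 (C CAS): counter=5 r=(4,3,4,2) succ=(0,0,3,0) retry=(0,1,0,1)
step 13 (B CAS): counter=5 r=(4,3,4,2) succ=(0,0,3,0) retry=(0,2,0,1)
step 14 (C LOAD): counter=5 r=(4,3,5,2) succ=(0,0,3,0) retry=(0,2,0,1)
step 15 (A CAS): counter=5 r=(4,3,5,2) succ=(0,0,3,0) retry=(1,2,0,1)
step 16 (C CAS): counter=6 r=(4,3,5,2) succ=(0,0,4,0) retry=(1,2,0,1)
step 17 (A LOAD): counter=6 r=(6,3,5,2) succ=(0,0,4,0) retry=(1,2,0,1)
step 18 (A CAS): counter=7 r=(6,3,5,2) succ=(1,0,4,0) retry=(1,2,0,1)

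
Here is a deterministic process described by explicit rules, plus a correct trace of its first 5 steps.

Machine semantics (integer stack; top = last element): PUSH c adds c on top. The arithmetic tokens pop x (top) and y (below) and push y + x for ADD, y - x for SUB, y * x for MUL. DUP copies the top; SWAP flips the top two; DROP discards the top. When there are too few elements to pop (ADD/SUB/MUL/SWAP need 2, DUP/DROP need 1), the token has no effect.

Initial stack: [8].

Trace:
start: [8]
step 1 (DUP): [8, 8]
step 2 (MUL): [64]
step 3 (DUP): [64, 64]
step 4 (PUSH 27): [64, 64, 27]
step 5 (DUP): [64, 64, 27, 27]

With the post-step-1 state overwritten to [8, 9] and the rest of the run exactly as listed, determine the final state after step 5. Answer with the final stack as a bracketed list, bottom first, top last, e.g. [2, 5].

state after step 1 := [8, 9]
step 2 (MUL): [72]
step 3 (DUP): [72, 72]
step 4 (PUSH 27): [72, 72, 27]
step 5 (DUP): [72, 72, 27, 27]

[72, 72, 27, 27]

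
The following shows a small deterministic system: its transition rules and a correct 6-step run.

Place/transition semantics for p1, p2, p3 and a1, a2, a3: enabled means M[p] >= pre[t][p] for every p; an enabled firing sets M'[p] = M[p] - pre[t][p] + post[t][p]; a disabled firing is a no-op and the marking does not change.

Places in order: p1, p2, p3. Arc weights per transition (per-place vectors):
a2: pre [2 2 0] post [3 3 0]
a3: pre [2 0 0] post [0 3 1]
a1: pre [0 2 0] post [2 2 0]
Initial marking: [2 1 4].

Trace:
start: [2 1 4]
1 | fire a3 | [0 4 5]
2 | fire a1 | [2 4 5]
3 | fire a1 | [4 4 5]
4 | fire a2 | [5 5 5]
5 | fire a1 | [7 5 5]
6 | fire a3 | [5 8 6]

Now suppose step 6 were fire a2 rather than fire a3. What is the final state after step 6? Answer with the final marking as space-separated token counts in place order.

(re-executing from step 6 with the substitution; state before step 6: [7 5 5])
6 | fire a2 | [8 6 5]

8 6 5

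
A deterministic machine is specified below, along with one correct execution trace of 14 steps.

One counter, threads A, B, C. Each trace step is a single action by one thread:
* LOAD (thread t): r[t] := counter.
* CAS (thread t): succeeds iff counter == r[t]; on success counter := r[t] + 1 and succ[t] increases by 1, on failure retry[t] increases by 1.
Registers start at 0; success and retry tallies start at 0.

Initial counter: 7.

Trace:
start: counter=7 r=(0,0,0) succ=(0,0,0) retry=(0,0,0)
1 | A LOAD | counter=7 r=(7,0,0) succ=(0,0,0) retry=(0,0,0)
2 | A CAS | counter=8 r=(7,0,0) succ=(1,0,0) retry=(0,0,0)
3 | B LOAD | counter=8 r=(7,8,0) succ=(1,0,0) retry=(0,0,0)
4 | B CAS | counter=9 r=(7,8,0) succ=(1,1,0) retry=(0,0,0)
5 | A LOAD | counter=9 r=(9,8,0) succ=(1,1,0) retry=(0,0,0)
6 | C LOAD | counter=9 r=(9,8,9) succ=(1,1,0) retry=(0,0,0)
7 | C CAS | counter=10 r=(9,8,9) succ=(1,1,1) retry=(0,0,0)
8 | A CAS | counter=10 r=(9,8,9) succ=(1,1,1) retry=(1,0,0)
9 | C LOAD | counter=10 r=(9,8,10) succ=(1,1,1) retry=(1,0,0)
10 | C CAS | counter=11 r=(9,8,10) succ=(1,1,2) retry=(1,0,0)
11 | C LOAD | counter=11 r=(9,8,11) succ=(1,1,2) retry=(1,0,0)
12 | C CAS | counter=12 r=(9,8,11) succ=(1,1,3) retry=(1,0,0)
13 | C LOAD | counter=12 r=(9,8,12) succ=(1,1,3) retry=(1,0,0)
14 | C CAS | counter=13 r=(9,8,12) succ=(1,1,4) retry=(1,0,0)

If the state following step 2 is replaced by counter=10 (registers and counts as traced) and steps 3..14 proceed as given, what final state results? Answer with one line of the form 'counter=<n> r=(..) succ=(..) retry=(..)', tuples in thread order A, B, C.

counter=15 r=(11,10,14) succ=(1,1,4) retry=(1,0,0)

state after step 2 := counter=10 r=(7,0,0) succ=(1,0,0) retry=(0,0,0)
3 | B LOAD | counter=10 r=(7,10,0) succ=(1,0,0) retry=(0,0,0)
4 | B CAS | counter=11 r=(7,10,0) succ=(1,1,0) retry=(0,0,0)
5 | A LOAD | counter=11 r=(11,10,0) succ=(1,1,0) retry=(0,0,0)
6 | C LOAD | counter=11 r=(11,10,11) succ=(1,1,0) retry=(0,0,0)
7 | C CAS | counter=12 r=(11,10,11) succ=(1,1,1) retry=(0,0,0)
8 | A CAS | counter=12 r=(11,10,11) succ=(1,1,1) retry=(1,0,0)
9 | C LOAD | counter=12 r=(11,10,12) succ=(1,1,1) retry=(1,0,0)
10 | C CAS | counter=13 r=(11,10,12) succ=(1,1,2) retry=(1,0,0)
11 | C LOAD | counter=13 r=(11,10,13) succ=(1,1,2) retry=(1,0,0)
12 | C CAS | counter=14 r=(11,10,13) succ=(1,1,3) retry=(1,0,0)
13 | C LOAD | counter=14 r=(11,10,14) succ=(1,1,3) retry=(1,0,0)
14 | C CAS | counter=15 r=(11,10,14) succ=(1,1,4) retry=(1,0,0)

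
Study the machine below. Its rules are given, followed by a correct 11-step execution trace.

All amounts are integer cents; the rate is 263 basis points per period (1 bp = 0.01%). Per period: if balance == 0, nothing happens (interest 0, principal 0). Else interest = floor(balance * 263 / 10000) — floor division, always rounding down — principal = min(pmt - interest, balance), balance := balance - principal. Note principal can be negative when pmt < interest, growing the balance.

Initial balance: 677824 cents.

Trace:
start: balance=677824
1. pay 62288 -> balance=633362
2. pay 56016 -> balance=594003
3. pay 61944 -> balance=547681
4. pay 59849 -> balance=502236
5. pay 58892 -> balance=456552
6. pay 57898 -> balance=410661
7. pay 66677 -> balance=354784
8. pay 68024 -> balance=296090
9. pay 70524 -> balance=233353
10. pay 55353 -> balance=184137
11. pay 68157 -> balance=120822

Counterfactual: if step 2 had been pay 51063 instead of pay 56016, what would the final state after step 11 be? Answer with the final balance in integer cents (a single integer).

(re-executing from step 2 with the substitution; state before step 2: balance=633362)
2. pay 51063 -> balance=598956
3. pay 61944 -> balance=552764
4. pay 59849 -> balance=507452
5. pay 58892 -> balance=461905
6. pay 57898 -> balance=416155
7. pay 66677 -> balance=360422
8. pay 68024 -> balance=301877
9. pay 70524 -> balance=239292
10. pay 55353 -> balance=190232
11. pay 68157 -> balance=127078

127078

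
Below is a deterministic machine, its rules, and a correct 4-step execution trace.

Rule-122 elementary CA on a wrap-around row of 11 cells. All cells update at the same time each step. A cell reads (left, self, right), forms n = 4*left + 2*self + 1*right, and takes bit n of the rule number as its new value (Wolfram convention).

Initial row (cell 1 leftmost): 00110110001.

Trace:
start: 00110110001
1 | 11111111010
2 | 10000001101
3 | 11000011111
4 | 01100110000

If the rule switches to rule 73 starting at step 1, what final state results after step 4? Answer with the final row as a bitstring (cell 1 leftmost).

(re-executing steps 1..4 under rule 73; state before step 1: 00110110001)
1 | 00110110100
2 | 10110110001
3 | 10110110101
4 | 10110110001

10110110001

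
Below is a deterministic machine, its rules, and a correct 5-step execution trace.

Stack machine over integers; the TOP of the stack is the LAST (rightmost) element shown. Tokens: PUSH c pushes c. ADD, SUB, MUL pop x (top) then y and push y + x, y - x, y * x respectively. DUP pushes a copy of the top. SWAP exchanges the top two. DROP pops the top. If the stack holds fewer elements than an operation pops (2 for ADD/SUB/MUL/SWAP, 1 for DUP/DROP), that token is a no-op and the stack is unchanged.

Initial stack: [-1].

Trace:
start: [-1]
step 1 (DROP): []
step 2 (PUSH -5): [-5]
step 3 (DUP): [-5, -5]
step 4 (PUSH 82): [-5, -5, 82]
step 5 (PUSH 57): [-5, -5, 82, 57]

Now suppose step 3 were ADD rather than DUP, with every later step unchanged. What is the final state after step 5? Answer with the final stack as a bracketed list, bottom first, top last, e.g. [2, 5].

(re-executing from step 3 with the substitution; state before step 3: [-5])
step 3 (ADD): [-5]
step 4 (PUSH 82): [-5, 82]
step 5 (PUSH 57): [-5, 82, 57]

[-5, 82, 57]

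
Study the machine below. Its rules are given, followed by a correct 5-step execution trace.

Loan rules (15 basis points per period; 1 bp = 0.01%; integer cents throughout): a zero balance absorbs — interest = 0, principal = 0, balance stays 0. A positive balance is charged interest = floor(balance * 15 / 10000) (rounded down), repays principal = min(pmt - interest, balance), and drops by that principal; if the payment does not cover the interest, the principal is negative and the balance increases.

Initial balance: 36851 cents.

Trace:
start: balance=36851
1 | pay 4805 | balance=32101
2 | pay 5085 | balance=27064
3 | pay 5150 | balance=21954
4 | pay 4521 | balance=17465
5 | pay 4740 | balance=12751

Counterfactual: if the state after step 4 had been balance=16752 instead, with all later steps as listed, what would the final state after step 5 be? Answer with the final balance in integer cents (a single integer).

state after step 4 := balance=16752
5 | pay 4740 | balance=12037

12037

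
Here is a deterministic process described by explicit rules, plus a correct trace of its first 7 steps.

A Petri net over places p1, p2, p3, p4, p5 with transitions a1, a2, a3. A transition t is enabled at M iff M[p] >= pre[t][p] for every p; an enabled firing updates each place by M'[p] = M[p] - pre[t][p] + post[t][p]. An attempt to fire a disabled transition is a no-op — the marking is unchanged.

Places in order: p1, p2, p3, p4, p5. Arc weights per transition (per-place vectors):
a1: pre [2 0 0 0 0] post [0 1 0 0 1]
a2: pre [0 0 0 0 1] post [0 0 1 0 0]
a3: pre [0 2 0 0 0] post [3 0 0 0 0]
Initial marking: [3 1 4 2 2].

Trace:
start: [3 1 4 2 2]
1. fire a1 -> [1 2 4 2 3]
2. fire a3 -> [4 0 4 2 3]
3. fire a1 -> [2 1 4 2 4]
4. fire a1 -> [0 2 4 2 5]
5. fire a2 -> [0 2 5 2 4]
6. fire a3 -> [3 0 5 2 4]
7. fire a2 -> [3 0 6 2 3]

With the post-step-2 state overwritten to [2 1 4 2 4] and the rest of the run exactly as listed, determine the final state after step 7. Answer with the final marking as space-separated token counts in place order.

state after step 2 := [2 1 4 2 4]
3. fire a1 -> [0 2 4 2 5]
4. fire a1 -> [0 2 4 2 5]
5. fire a2 -> [0 2 5 2 4]
6. fire a3 -> [3 0 5 2 4]
7. fire a2 -> [3 0 6 2 3]

3 0 6 2 3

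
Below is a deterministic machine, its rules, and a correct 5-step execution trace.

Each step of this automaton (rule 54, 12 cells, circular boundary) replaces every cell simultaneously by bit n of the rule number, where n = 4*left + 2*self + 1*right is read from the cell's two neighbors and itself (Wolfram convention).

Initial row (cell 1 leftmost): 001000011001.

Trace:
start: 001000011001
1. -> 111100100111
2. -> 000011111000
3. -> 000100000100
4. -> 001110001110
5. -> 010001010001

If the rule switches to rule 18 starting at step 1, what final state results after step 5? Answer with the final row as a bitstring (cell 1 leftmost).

(re-executing steps 1..5 under rule 18; state before step 1: 001000011001)
1. -> 110100100110
2. -> 000011011000
3. -> 000100000100
4. -> 001010001010
5. -> 010001010001

010001010001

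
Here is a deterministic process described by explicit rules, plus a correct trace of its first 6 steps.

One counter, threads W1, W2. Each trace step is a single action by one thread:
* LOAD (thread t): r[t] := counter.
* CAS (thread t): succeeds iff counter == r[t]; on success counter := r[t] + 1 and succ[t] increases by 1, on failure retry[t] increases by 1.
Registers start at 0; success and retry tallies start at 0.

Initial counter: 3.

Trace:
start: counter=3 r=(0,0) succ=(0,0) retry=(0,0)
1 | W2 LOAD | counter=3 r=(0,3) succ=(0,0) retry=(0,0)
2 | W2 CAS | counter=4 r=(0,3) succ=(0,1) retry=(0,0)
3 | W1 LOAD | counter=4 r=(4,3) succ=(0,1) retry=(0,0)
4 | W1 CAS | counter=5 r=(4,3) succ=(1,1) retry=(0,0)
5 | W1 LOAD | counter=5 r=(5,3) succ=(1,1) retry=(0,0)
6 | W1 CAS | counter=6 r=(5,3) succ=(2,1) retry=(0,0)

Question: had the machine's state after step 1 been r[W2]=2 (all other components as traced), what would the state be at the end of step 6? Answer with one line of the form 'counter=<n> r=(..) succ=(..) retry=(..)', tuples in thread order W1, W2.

state after step 1 := counter=3 r=(0,2) succ=(0,0) retry=(0,0)
2 | W2 CAS | counter=3 r=(0,2) succ=(0,0) retry=(0,1)
3 | W1 LOAD | counter=3 r=(3,2) succ=(0,0) retry=(0,1)
4 | W1 CAS | counter=4 r=(3,2) succ=(1,0) retry=(0,1)
5 | W1 LOAD | counter=4 r=(4,2) succ=(1,0) retry=(0,1)
6 | W1 CAS | counter=5 r=(4,2) succ=(2,0) retry=(0,1)

counter=5 r=(4,2) succ=(2,0) retry=(0,1)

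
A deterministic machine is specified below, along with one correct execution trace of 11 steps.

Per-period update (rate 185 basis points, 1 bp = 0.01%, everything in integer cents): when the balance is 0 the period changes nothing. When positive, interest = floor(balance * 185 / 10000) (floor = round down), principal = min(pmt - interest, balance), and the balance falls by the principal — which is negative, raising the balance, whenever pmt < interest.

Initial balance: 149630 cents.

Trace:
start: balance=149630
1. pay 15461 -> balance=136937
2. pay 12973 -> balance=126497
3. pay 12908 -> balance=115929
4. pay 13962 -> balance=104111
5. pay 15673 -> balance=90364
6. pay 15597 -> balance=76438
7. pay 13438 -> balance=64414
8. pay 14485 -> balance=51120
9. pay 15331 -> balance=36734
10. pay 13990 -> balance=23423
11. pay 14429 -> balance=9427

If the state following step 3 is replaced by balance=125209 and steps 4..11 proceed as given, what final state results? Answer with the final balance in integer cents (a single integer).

20172

state after step 3 := balance=125209
4. pay 13962 -> balance=113563
5. pay 15673 -> balance=99990
6. pay 15597 -> balance=86242
7. pay 13438 -> balance=74399
8. pay 14485 -> balance=61290
9. pay 15331 -> balance=47092
10. pay 13990 -> balance=33973
11. pay 14429 -> balance=20172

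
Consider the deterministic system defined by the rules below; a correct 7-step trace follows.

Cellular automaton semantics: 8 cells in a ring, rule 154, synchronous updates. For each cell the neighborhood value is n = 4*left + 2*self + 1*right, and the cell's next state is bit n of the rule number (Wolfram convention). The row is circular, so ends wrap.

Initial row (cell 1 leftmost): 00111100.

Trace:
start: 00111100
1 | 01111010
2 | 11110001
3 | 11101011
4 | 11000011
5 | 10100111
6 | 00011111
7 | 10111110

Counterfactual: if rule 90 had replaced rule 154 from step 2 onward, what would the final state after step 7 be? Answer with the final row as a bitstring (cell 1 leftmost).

(re-executing steps 2..7 under rule 90; state before step 2: 01111010)
2 | 11001001
3 | 01110111
4 | 01010101
5 | 00000000
6 | 00000000
7 | 00000000

00000000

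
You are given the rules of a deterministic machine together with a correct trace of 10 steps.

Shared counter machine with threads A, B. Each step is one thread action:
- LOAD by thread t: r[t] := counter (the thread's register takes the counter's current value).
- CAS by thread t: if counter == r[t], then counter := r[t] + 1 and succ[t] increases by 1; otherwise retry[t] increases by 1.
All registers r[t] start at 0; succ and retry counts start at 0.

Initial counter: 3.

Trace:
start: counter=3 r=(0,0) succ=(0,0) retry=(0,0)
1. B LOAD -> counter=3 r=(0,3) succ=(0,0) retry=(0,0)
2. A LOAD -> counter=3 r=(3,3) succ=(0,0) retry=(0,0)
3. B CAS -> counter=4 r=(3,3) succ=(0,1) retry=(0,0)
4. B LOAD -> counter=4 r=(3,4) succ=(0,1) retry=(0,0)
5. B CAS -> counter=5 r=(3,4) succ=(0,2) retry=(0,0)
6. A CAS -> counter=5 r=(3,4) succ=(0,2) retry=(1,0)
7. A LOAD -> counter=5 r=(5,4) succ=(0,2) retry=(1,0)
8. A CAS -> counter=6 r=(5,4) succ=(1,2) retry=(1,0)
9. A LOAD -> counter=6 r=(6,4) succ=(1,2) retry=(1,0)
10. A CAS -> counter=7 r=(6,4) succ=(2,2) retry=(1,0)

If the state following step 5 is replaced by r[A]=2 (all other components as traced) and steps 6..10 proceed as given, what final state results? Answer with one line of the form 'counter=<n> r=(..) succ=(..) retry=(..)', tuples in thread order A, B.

counter=7 r=(6,4) succ=(2,2) retry=(1,0)

state after step 5 := counter=5 r=(2,4) succ=(0,2) retry=(0,0)
6. A CAS -> counter=5 r=(2,4) succ=(0,2) retry=(1,0)
7. A LOAD -> counter=5 r=(5,4) succ=(0,2) retry=(1,0)
8. A CAS -> counter=6 r=(5,4) succ=(1,2) retry=(1,0)
9. A LOAD -> counter=6 r=(6,4) succ=(1,2) retry=(1,0)
10. A CAS -> counter=7 r=(6,4) succ=(2,2) retry=(1,0)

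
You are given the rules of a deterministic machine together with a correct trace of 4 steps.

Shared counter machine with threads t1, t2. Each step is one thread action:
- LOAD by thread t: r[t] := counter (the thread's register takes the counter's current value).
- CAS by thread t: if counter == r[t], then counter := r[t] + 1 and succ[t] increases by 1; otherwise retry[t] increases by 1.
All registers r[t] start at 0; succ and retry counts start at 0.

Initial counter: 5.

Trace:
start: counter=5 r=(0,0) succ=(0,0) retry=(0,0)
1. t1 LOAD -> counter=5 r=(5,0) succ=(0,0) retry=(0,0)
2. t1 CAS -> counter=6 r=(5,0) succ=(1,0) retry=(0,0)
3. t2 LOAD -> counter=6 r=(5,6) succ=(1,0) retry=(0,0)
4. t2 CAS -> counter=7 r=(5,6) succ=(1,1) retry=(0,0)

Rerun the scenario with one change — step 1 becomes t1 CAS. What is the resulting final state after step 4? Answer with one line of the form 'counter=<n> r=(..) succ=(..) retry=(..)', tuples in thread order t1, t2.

counter=6 r=(0,5) succ=(0,1) retry=(2,0)

(re-executing from step 1 with the substitution; state before step 1: counter=5 r=(0,0) succ=(0,0) retry=(0,0))
1. t1 CAS -> counter=5 r=(0,0) succ=(0,0) retry=(1,0)
2. t1 CAS -> counter=5 r=(0,0) succ=(0,0) retry=(2,0)
3. t2 LOAD -> counter=5 r=(0,5) succ=(0,0) retry=(2,0)
4. t2 CAS -> counter=6 r=(0,5) succ=(0,1) retry=(2,0)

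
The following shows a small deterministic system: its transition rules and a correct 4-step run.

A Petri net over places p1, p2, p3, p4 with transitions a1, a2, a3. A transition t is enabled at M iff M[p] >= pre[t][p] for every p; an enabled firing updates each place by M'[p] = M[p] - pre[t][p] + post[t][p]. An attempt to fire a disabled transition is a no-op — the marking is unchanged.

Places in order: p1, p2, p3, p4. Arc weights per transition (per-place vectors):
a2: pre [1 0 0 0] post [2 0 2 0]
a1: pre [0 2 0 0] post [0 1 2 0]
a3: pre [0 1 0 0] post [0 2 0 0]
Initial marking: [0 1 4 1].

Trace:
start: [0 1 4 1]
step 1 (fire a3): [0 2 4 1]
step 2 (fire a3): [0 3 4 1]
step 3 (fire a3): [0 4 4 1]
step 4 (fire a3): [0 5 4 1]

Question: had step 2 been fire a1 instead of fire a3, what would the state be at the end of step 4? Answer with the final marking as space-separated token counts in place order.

0 3 6 1

(re-executing from step 2 with the substitution; state before step 2: [0 2 4 1])
step 2 (fire a1): [0 1 6 1]
step 3 (fire a3): [0 2 6 1]
step 4 (fire a3): [0 3 6 1]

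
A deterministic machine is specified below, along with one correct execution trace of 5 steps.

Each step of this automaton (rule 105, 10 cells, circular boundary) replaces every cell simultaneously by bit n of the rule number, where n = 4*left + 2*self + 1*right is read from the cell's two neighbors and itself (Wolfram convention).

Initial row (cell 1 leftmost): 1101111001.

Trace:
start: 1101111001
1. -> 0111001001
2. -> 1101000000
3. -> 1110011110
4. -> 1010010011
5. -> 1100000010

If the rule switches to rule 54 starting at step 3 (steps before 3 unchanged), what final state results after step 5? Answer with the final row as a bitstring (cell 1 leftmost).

(re-executing steps 3..5 under rule 54; state before step 3: 1101000000)
3. -> 0011100001
4. -> 1100010011
5. -> 0010111100

0010111100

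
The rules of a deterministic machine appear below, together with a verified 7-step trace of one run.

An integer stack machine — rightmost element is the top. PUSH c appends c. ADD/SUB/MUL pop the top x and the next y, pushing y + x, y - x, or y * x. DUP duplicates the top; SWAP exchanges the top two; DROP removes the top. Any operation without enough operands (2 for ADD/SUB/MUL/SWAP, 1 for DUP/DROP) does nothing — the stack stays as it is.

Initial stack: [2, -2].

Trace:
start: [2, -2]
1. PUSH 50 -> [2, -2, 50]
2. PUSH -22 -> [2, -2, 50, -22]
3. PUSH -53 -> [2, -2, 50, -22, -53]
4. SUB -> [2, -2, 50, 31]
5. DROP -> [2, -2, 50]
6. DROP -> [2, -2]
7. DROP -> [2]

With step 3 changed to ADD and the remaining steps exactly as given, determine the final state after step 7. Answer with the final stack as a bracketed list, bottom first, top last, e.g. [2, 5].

[]

(re-executing from step 3 with the substitution; state before step 3: [2, -2, 50, -22])
3. ADD -> [2, -2, 28]
4. SUB -> [2, -30]
5. DROP -> [2]
6. DROP -> []
7. DROP -> []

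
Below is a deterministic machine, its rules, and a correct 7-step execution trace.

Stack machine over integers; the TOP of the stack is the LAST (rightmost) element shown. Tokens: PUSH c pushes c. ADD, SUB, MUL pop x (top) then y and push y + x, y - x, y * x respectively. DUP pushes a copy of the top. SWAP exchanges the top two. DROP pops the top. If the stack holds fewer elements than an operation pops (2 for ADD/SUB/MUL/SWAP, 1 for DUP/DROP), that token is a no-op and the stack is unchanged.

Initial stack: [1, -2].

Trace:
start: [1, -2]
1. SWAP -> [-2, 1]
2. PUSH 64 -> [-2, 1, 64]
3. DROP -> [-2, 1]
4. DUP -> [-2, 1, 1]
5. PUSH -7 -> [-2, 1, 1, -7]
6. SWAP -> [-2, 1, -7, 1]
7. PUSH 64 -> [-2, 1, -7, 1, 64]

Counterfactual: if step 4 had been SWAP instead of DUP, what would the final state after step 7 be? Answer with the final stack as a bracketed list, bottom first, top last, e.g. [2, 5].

[1, -7, -2, 64]

(re-executing from step 4 with the substitution; state before step 4: [-2, 1])
4. SWAP -> [1, -2]
5. PUSH -7 -> [1, -2, -7]
6. SWAP -> [1, -7, -2]
7. PUSH 64 -> [1, -7, -2, 64]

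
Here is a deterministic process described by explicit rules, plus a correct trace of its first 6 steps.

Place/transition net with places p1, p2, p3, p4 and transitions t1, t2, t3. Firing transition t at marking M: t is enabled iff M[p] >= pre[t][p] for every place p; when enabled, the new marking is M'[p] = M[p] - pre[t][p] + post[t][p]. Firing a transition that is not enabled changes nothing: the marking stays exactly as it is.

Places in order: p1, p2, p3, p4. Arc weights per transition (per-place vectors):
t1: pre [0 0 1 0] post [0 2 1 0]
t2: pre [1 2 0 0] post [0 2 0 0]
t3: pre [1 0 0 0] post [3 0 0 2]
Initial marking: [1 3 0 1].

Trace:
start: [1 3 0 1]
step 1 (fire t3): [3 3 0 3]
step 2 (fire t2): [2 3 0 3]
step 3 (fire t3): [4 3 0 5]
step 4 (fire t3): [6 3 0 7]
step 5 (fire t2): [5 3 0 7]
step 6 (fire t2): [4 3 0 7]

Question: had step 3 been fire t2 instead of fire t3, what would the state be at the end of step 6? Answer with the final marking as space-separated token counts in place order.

(re-executing from step 3 with the substitution; state before step 3: [2 3 0 3])
step 3 (fire t2): [1 3 0 3]
step 4 (fire t3): [3 3 0 5]
step 5 (fire t2): [2 3 0 5]
step 6 (fire t2): [1 3 0 5]

1 3 0 5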